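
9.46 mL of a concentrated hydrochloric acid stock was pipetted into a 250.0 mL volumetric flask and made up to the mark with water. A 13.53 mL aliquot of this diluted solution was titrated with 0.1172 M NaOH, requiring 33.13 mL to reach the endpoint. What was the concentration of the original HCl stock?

n(NaOH) = 0.1172 x 0.03313 = 0.003883 mol.
n(HCl) in the aliquot = 0.003883 mol.
[diluted HCl] = 0.003883 / 0.01353 = 0.2870 M.
Dilution factor = 250.0/9.460 = 26.43, so [stock] = 0.2870 x 26.43 = 7.58 M.

7.58 M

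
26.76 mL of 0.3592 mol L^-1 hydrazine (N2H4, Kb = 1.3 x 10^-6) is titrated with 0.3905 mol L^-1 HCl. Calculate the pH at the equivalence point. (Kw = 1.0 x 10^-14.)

4.42

n(N2H4) = 0.3592 x 0.02676 = 0.009612 mol; V(HCl) at equivalence = 0.009612/0.3905 = 0.02462 L.
At equivalence the base is fully converted to N2H5+; total volume = 0.05138 L, so [N2H5+] = 0.009612/0.05138 = 0.1871 M.
Ka(N2H5+) = Kw/Kb = 1.0e-14 / 1.3 x 10^-6 = 7.69e-9.
[H^+] = sqrt(Ka x [N2H5+]) = sqrt(7.69e-9 x 0.1871) = 3.79e-5 M.
pH = -log(3.79e-5) = 4.42.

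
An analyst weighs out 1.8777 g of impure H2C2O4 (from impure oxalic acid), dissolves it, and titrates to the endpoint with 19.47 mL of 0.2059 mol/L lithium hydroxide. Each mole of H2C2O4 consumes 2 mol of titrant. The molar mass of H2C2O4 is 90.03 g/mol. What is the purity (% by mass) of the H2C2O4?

9.61%

n(LiOH) = 0.2059 x 0.01947 = 0.004009 mol.
n(H2C2O4) = 0.004009 / 2 = 0.002004 mol.
mass of H2C2O4 = 0.002004 x 90.03 = 0.1805 g.
% purity = 0.1805 / 1.8777 x 100 = 9.61%.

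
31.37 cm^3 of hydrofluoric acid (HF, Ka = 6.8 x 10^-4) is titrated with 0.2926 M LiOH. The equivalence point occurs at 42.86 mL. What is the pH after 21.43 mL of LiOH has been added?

3.17

21.43 mL is exactly half the equivalence volume (42.86/2), i.e. the half-equivalence point.
There, n(HA) = n(A^-), so pH = pKa = -log(6.8 x 10^-4) = 3.17.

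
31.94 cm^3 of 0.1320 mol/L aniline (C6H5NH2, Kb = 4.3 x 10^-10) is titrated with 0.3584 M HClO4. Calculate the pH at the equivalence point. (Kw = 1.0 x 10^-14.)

n(C6H5NH2) = 0.1320 x 0.03194 = 0.004216 mol; V(HClO4) at equivalence = 0.004216/0.3584 = 0.01176 L.
At equivalence the base is fully converted to C6H5NH3+; total volume = 0.04370 L, so [C6H5NH3+] = 0.004216/0.04370 = 0.09647 M.
Ka(C6H5NH3+) = Kw/Kb = 1.0e-14 / 4.3 x 10^-10 = 2.33e-5.
[H^+] = sqrt(Ka x [C6H5NH3+]) = sqrt(2.33e-5 x 0.09647) = 0.00150 M.
pH = -log(0.00150) = 2.82.

2.82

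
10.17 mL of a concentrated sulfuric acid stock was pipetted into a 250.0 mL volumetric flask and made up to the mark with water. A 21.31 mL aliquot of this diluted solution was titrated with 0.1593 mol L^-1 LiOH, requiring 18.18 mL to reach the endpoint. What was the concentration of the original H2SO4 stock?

n(LiOH) = 0.1593 x 0.01818 = 0.002896 mol.
n(H2SO4) in the aliquot = 0.002896 x 1/2 = 0.001448 mol.
[diluted H2SO4] = 0.001448 / 0.02131 = 0.06795 M.
Dilution factor = 250.0/10.17 = 24.58, so [stock] = 0.06795 x 24.58 = 1.67 M.

1.67 M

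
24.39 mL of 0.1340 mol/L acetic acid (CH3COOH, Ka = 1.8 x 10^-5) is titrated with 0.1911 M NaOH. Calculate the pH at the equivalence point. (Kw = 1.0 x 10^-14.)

n(CH3COOH) = 0.1340 x 0.02439 = 0.003268 mol; V(NaOH) at equivalence = 0.003268/0.1911 = 0.01710 L.
At equivalence all the acid is converted to CH3COO-; total volume = 0.02439 + 0.01710 = 0.04149 L, so [CH3COO-] = 0.003268/0.04149 = 0.07877 M.
Kb = Kw/Ka = 1.0e-14 / 1.8 x 10^-5 = 5.56e-10.
[OH^-] = sqrt(Kb x [CH3COO-]) = sqrt(5.56e-10 x 0.07877) = 6.62e-6 M.
pOH = 5.18, so pH = 14.00 - 5.18 = 8.82.

8.82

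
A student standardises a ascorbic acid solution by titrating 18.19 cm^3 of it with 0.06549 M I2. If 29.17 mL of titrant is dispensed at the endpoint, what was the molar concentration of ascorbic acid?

n(I2) = 0.06549 x 0.02917 = 0.001910 mol.
From the balanced equation, 1 mol I2 reacts with 1 mol ascorbic acid, so n(ascorbic acid) = 0.001910 x 1/1 = 0.001910 mol.
[ascorbic acid] = 0.001910 / 0.01819 L = 0.105 M.

0.105 M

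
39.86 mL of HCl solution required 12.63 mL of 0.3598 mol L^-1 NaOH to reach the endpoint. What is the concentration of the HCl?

n(NaOH) delivered = 0.3598 x 0.01263 = 0.004544 mol.
For a 1:1 reaction, n(HCl) = 0.004544 mol.
[HCl] = 0.004544 mol / 0.03986 L = 0.114 M.

0.114 M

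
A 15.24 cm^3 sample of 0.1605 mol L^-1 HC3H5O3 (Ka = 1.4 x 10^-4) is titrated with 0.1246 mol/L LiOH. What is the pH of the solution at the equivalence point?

8.35

n(HC3H5O3) = 0.1605 x 0.01524 = 0.002446 mol; V(LiOH) at equivalence = 0.002446/0.1246 = 0.01963 L.
At equivalence all the acid is converted to C3H5O3-; total volume = 0.01524 + 0.01963 = 0.03487 L, so [C3H5O3-] = 0.002446/0.03487 = 0.07014 M.
Kb = Kw/Ka = 1.0e-14 / 1.4 x 10^-4 = 7.14e-11.
[OH^-] = sqrt(Kb x [C3H5O3-]) = sqrt(7.14e-11 x 0.07014) = 2.24e-6 M.
pOH = 5.65, so pH = 14.00 - 5.65 = 8.35.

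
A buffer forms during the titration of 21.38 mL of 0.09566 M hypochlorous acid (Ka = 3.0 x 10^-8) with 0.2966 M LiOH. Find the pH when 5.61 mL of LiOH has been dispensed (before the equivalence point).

8.16

Initial n(HClO) = 0.09566 x 0.02138 = 0.002045 mol.
n(LiOH) added = 0.2966 x 0.005610 = 0.001664 mol, converting that many moles of HClO to ClO-.
Remaining n(HClO) = 0.0003813 mol; n(ClO-) = 0.001664 mol.
By Henderson-Hasselbalch, pH = pKa + log([A^-]/[HA]) = 7.52 + log(0.001664/0.0003813) = 7.52 + (+0.64) = 8.16.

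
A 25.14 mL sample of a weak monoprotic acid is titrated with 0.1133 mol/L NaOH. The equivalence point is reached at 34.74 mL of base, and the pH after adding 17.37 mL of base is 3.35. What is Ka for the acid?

17.37 mL is half of the equivalence volume, so this is the half-equivalence point where [HA] = [A^-].
At half-equivalence pH = pKa, so pKa = 3.35.
Ka = 10^(-3.35) = 4.5 x 10^-4.

4.5 x 10^-4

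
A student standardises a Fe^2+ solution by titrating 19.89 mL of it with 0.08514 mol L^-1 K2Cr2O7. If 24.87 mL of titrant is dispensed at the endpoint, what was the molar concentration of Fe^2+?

n(K2Cr2O7) = 0.08514 x 0.02487 = 0.002117 mol.
From the balanced equation, 1 mol K2Cr2O7 reacts with 6 mol Fe^2+, so n(Fe^2+) = 0.002117 x 6/1 = 0.01270 mol.
[Fe^2+] = 0.01270 / 0.01989 L = 0.639 M.

0.639 M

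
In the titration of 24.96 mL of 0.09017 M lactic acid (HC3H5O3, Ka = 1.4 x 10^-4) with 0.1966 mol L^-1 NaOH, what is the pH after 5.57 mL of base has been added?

3.83

Initial n(HC3H5O3) = 0.09017 x 0.02496 = 0.002251 mol.
n(NaOH) added = 0.1966 x 0.005570 = 0.001095 mol, converting that many moles of HC3H5O3 to C3H5O3-.
Remaining n(HC3H5O3) = 0.001156 mol; n(C3H5O3-) = 0.001095 mol.
By Henderson-Hasselbalch, pH = pKa + log([A^-]/[HA]) = 3.85 + log(0.001095/0.001156) = 3.85 + (-0.02) = 3.83.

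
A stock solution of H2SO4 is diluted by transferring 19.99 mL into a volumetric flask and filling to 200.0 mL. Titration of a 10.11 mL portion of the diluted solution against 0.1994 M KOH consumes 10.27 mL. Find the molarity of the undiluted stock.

1.01 M

n(KOH) = 0.1994 x 0.01027 = 0.002048 mol.
n(H2SO4) in the aliquot = 0.002048 x 1/2 = 0.001024 mol.
[diluted H2SO4] = 0.001024 / 0.01011 = 0.1013 M.
Dilution factor = 200.0/19.99 = 10.01, so [stock] = 0.1013 x 10.01 = 1.01 M.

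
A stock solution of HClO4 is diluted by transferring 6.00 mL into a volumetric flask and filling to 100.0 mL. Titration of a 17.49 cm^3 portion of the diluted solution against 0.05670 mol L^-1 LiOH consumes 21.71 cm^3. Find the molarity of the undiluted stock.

n(LiOH) = 0.05670 x 0.02171 = 0.001231 mol.
n(HClO4) in the aliquot = 0.001231 mol.
[diluted HClO4] = 0.001231 / 0.01749 = 0.07038 M.
Dilution factor = 100.0/6.000 = 16.67, so [stock] = 0.07038 x 16.67 = 1.17 M.

1.17 M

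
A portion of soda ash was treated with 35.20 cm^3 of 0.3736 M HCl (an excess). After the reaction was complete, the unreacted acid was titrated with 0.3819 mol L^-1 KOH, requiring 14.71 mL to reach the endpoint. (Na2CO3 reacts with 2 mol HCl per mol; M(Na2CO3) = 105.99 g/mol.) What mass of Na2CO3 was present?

0.399 g

Total n(HCl) added = 0.3736 x 0.03520 = 0.01315 mol.
n(KOH) used = 0.3819 x 0.01471 = 0.005618 mol, which equals the excess n(HCl).
So n(HCl) consumed by the sample = 0.01315 - 0.005618 = 0.007533 mol.
n(Na2CO3) = 0.007533 / 2 = 0.003766 mol.
mass = 0.003766 mol x 105.99 g/mol = 0.399 g.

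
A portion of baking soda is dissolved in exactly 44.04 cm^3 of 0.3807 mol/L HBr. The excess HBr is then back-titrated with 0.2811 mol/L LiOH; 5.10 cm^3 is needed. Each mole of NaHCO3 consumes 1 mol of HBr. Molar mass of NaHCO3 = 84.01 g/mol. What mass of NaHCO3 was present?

1.29 g

Total n(HBr) added = 0.3807 x 0.04404 = 0.01677 mol.
n(LiOH) used = 0.2811 x 0.005100 = 0.001434 mol, which equals the excess n(HBr).
So n(HBr) consumed by the sample = 0.01677 - 0.001434 = 0.01533 mol.
n(NaHCO3) = 0.01533 / 1 = 0.01533 mol.
mass = 0.01533 mol x 84.01 g/mol = 1.29 g.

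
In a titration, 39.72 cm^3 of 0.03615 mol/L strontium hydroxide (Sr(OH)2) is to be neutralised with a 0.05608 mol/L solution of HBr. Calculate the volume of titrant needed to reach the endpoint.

51.2 mL

n(Sr(OH)2) = 0.03615 mol/L x 0.03972 L = 0.001436 mol.
The neutralisation is 1 Sr(OH)2 : 2 HBr, so n(HBr) = 0.001436 x 2/1 = 0.002872 mol.
V(HBr) = 0.002872 / 0.05608 = 0.05121 L = 51.2 mL.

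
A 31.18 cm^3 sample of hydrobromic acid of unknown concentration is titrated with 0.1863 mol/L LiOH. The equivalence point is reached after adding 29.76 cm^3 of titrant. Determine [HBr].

0.178 M

n(LiOH) delivered = 0.1863 x 0.02976 = 0.005544 mol.
For a 1:1 reaction, n(HBr) = 0.005544 mol.
[HBr] = 0.005544 mol / 0.03118 L = 0.178 M.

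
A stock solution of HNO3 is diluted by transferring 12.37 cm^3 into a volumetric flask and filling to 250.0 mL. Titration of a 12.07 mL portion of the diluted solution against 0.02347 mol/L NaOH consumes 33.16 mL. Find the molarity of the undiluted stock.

n(NaOH) = 0.02347 x 0.03316 = 0.0007783 mol.
n(HNO3) in the aliquot = 0.0007783 mol.
[diluted HNO3] = 0.0007783 / 0.01207 = 0.06448 M.
Dilution factor = 250.0/12.37 = 20.21, so [stock] = 0.06448 x 20.21 = 1.30 M.

1.30 M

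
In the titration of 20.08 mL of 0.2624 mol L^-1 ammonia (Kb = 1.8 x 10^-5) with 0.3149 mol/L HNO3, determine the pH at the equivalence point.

n(NH3) = 0.2624 x 0.02008 = 0.005269 mol; V(HNO3) at equivalence = 0.005269/0.3149 = 0.01673 L.
At equivalence the base is fully converted to NH4+; total volume = 0.03681 L, so [NH4+] = 0.005269/0.03681 = 0.1431 M.
Ka(NH4+) = Kw/Kb = 1.0e-14 / 1.8 x 10^-5 = 5.56e-10.
[H^+] = sqrt(Ka x [NH4+]) = sqrt(5.56e-10 x 0.1431) = 8.92e-6 M.
pH = -log(8.92e-6) = 5.05.

5.05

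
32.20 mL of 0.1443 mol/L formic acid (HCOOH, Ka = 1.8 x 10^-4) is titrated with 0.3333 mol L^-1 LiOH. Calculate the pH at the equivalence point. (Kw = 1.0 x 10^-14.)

8.37

n(HCOOH) = 0.1443 x 0.03220 = 0.004646 mol; V(LiOH) at equivalence = 0.004646/0.3333 = 0.01394 L.
At equivalence all the acid is converted to HCOO-; total volume = 0.03220 + 0.01394 = 0.04614 L, so [HCOO-] = 0.004646/0.04614 = 0.1007 M.
Kb = Kw/Ka = 1.0e-14 / 1.8 x 10^-4 = 5.56e-11.
[OH^-] = sqrt(Kb x [HCOO-]) = sqrt(5.56e-11 x 0.1007) = 2.37e-6 M.
pOH = 5.63, so pH = 14.00 - 5.63 = 8.37.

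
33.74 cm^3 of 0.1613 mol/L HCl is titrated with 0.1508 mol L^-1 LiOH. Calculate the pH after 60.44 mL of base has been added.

n(acid) = 0.1613 x 0.03374 = 0.005442 mol; n(LiOH) added = 0.1508 x 0.06044 = 0.009114 mol.
Base is in excess by 0.009114 - 0.005442 = 0.003672 mol in a total volume of 0.09418 L.
[OH^-] = 0.003672/0.09418 = 0.03899 M, so pOH = 1.41 and pH = 14.00 - 1.41 = 12.59.

12.59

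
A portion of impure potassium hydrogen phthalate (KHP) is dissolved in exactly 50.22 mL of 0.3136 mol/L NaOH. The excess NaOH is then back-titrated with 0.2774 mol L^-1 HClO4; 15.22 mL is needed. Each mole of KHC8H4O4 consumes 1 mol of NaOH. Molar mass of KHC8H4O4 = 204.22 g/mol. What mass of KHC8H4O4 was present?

Total n(NaOH) added = 0.3136 x 0.05022 = 0.01575 mol.
n(HClO4) used = 0.2774 x 0.01522 = 0.004222 mol, which equals the excess n(NaOH).
So n(NaOH) consumed by the sample = 0.01575 - 0.004222 = 0.01153 mol.
n(KHC8H4O4) = 0.01153 / 1 = 0.01153 mol.
mass = 0.01153 mol x 204.22 g/mol = 2.35 g.

2.35 g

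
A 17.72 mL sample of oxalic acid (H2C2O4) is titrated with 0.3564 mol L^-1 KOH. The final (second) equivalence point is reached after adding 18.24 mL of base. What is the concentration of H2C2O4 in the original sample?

n(KOH) = 0.3564 x 0.01824 = 0.006501 mol.
At the final (second) equivalence point, 2 mol OH^- react per mol H2C2O4, so n(H2C2O4) = 0.006501 / 2 = 0.003250 mol.
[H2C2O4] = 0.003250 / 0.01772 L = 0.183 M.

0.183 M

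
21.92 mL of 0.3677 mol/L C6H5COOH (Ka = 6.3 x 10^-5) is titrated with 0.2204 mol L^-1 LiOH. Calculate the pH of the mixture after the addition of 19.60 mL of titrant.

4.26

Initial n(C6H5COOH) = 0.3677 x 0.02192 = 0.008060 mol.
n(LiOH) added = 0.2204 x 0.01960 = 0.004320 mol, converting that many moles of C6H5COOH to C6H5COO-.
Remaining n(C6H5COOH) = 0.003740 mol; n(C6H5COO-) = 0.004320 mol.
By Henderson-Hasselbalch, pH = pKa + log([A^-]/[HA]) = 4.20 + log(0.004320/0.003740) = 4.20 + (+0.06) = 4.26.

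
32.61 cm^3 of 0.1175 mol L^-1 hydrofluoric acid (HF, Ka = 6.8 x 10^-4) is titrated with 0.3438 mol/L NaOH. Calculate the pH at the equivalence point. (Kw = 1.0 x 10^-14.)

8.05

n(HF) = 0.1175 x 0.03261 = 0.003832 mol; V(NaOH) at equivalence = 0.003832/0.3438 = 0.01115 L.
At equivalence all the acid is converted to F-; total volume = 0.03261 + 0.01115 = 0.04376 L, so [F-] = 0.003832/0.04376 = 0.08757 M.
Kb = Kw/Ka = 1.0e-14 / 6.8 x 10^-4 = 1.47e-11.
[OH^-] = sqrt(Kb x [F-]) = sqrt(1.47e-11 x 0.08757) = 1.13e-6 M.
pOH = 5.95, so pH = 14.00 - 5.95 = 8.05.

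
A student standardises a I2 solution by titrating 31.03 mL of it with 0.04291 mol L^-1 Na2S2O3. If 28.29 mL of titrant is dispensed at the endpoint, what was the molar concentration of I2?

n(Na2S2O3) = 0.04291 x 0.02829 = 0.001214 mol.
From the balanced equation, 2 mol Na2S2O3 reacts with 1 mol I2, so n(I2) = 0.001214 x 1/2 = 0.0006070 mol.
[I2] = 0.0006070 / 0.03103 L = 0.0196 M.

0.0196 M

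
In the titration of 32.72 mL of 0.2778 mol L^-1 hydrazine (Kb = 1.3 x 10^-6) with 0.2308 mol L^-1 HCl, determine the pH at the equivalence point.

n(N2H4) = 0.2778 x 0.03272 = 0.009090 mol; V(HCl) at equivalence = 0.009090/0.2308 = 0.03938 L.
At equivalence the base is fully converted to N2H5+; total volume = 0.07210 L, so [N2H5+] = 0.009090/0.07210 = 0.1261 M.
Ka(N2H5+) = Kw/Kb = 1.0e-14 / 1.3 x 10^-6 = 7.69e-9.
[H^+] = sqrt(Ka x [N2H5+]) = sqrt(7.69e-9 x 0.1261) = 3.11e-5 M.
pH = -log(3.11e-5) = 4.51.

4.51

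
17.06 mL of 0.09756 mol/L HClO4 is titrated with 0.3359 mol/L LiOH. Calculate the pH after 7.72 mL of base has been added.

12.57

n(acid) = 0.09756 x 0.01706 = 0.001664 mol; n(LiOH) added = 0.3359 x 0.007720 = 0.002593 mol.
Base is in excess by 0.002593 - 0.001664 = 0.0009288 mol in a total volume of 0.02478 L.
[OH^-] = 0.0009288/0.02478 = 0.03748 M, so pOH = 1.43 and pH = 14.00 - 1.43 = 12.57.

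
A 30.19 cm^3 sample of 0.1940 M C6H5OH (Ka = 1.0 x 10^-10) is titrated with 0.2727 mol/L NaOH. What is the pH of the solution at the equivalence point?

n(C6H5OH) = 0.1940 x 0.03019 = 0.005857 mol; V(NaOH) at equivalence = 0.005857/0.2727 = 0.02148 L.
At equivalence all the acid is converted to C6H5O-; total volume = 0.03019 + 0.02148 = 0.05167 L, so [C6H5O-] = 0.005857/0.05167 = 0.1134 M.
Kb = Kw/Ka = 1.0e-14 / 1.0 x 10^-10 = 0.000100.
[OH^-] = sqrt(Kb x [C6H5O-]) = sqrt(0.000100 x 0.1134) = 0.00337 M.
pOH = 2.47, so pH = 14.00 - 2.47 = 11.53.

11.53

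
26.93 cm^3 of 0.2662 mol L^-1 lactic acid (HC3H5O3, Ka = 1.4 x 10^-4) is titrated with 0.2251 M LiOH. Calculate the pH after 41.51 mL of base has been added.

n(acid) = 0.2662 x 0.02693 = 0.007169 mol; n(LiOH) added = 0.2251 x 0.04151 = 0.009344 mol.
Base is in excess by 0.009344 - 0.007169 = 0.002175 mol in a total volume of 0.06844 L.
[OH^-] = 0.002175/0.06844 = 0.03178 M, so pOH = 1.50 and pH = 14.00 - 1.50 = 12.50.

12.50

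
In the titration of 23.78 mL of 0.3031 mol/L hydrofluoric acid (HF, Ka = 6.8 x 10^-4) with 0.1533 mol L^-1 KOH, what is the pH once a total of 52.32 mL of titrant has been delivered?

12.03

n(acid) = 0.3031 x 0.02378 = 0.007208 mol; n(KOH) added = 0.1533 x 0.05232 = 0.008021 mol.
Base is in excess by 0.008021 - 0.007208 = 0.0008129 mol in a total volume of 0.07610 L.
[OH^-] = 0.0008129/0.07610 = 0.01068 M, so pOH = 1.97 and pH = 14.00 - 1.97 = 12.03.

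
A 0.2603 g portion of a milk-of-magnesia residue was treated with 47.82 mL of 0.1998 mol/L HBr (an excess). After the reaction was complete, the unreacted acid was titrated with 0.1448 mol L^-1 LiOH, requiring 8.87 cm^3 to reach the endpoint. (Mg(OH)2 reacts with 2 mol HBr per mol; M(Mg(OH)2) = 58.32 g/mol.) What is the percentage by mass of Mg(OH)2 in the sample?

92.6%

Total n(HBr) added = 0.1998 x 0.04782 = 0.009554 mol.
n(LiOH) used = 0.1448 x 0.008870 = 0.001284 mol, which equals the excess n(HBr).
So n(HBr) consumed by the sample = 0.009554 - 0.001284 = 0.008270 mol.
n(Mg(OH)2) = 0.008270 / 2 = 0.004135 mol.
mass Mg(OH)2 = 0.004135 x 58.32 = 0.2412 g, so %Mg(OH)2 = 0.2412/0.2603 x 100 = 92.6%.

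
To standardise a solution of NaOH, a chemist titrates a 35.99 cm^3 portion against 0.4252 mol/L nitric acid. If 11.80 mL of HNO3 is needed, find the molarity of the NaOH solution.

0.139 M

n(HNO3) delivered = 0.4252 x 0.01180 = 0.005017 mol.
For a 1:1 reaction, n(NaOH) = 0.005017 mol.
[NaOH] = 0.005017 mol / 0.03599 L = 0.139 M.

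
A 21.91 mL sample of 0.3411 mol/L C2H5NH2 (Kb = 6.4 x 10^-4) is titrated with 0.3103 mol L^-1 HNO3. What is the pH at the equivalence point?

n(C2H5NH2) = 0.3411 x 0.02191 = 0.007474 mol; V(HNO3) at equivalence = 0.007474/0.3103 = 0.02408 L.
At equivalence the base is fully converted to C2H5NH3+; total volume = 0.04599 L, so [C2H5NH3+] = 0.007474/0.04599 = 0.1625 M.
Ka(C2H5NH3+) = Kw/Kb = 1.0e-14 / 6.4 x 10^-4 = 1.56e-11.
[H^+] = sqrt(Ka x [C2H5NH3+]) = sqrt(1.56e-11 x 0.1625) = 1.59e-6 M.
pH = -log(1.59e-6) = 5.80.

5.80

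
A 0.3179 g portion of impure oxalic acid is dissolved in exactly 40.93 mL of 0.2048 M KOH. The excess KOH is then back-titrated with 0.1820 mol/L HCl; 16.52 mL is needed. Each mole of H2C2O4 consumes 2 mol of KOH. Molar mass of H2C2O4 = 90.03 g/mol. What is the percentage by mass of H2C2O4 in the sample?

Total n(KOH) added = 0.2048 x 0.04093 = 0.008382 mol.
n(HCl) used = 0.1820 x 0.01652 = 0.003007 mol, which equals the excess n(KOH).
So n(KOH) consumed by the sample = 0.008382 - 0.003007 = 0.005376 mol.
n(H2C2O4) = 0.005376 / 2 = 0.002688 mol.
mass H2C2O4 = 0.002688 x 90.03 = 0.2420 g, so %H2C2O4 = 0.2420/0.3179 x 100 = 76.1%.

76.1%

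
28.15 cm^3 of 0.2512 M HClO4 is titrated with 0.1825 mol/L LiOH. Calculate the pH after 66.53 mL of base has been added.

12.73

n(acid) = 0.2512 x 0.02815 = 0.007071 mol; n(LiOH) added = 0.1825 x 0.06653 = 0.01214 mol.
Base is in excess by 0.01214 - 0.007071 = 0.005070 mol in a total volume of 0.09468 L.
[OH^-] = 0.005070/0.09468 = 0.05355 M, so pOH = 1.27 and pH = 14.00 - 1.27 = 12.73.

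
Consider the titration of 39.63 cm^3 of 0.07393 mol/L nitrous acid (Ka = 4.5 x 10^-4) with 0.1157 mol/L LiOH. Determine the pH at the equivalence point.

8.00

n(HNO2) = 0.07393 x 0.03963 = 0.002930 mol; V(LiOH) at equivalence = 0.002930/0.1157 = 0.02532 L.
At equivalence all the acid is converted to NO2-; total volume = 0.03963 + 0.02532 = 0.06495 L, so [NO2-] = 0.002930/0.06495 = 0.04511 M.
Kb = Kw/Ka = 1.0e-14 / 4.5 x 10^-4 = 2.22e-11.
[OH^-] = sqrt(Kb x [NO2-]) = sqrt(2.22e-11 x 0.04511) = 1.00e-6 M.
pOH = 6.00, so pH = 14.00 - 6.00 = 8.00.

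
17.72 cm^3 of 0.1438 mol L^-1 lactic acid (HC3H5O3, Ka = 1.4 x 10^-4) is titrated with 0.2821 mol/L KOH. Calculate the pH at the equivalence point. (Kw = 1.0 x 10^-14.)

n(HC3H5O3) = 0.1438 x 0.01772 = 0.002548 mol; V(KOH) at equivalence = 0.002548/0.2821 = 0.009033 L.
At equivalence all the acid is converted to C3H5O3-; total volume = 0.01772 + 0.009033 = 0.02675 L, so [C3H5O3-] = 0.002548/0.02675 = 0.09525 M.
Kb = Kw/Ka = 1.0e-14 / 1.4 x 10^-4 = 7.14e-11.
[OH^-] = sqrt(Kb x [C3H5O3-]) = sqrt(7.14e-11 x 0.09525) = 2.61e-6 M.
pOH = 5.58, so pH = 14.00 - 5.58 = 8.42.

8.42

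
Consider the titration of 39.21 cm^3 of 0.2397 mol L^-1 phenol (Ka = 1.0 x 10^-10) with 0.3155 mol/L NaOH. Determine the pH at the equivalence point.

11.57

n(C6H5OH) = 0.2397 x 0.03921 = 0.009399 mol; V(NaOH) at equivalence = 0.009399/0.3155 = 0.02979 L.
At equivalence all the acid is converted to C6H5O-; total volume = 0.03921 + 0.02979 = 0.06900 L, so [C6H5O-] = 0.009399/0.06900 = 0.1362 M.
Kb = Kw/Ka = 1.0e-14 / 1.0 x 10^-10 = 0.000100.
[OH^-] = sqrt(Kb x [C6H5O-]) = sqrt(0.000100 x 0.1362) = 0.00369 M.
pOH = 2.43, so pH = 14.00 - 2.43 = 11.57.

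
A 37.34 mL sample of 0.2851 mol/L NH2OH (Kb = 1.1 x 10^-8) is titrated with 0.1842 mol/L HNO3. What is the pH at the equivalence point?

3.50

n(NH2OH) = 0.2851 x 0.03734 = 0.01065 mol; V(HNO3) at equivalence = 0.01065/0.1842 = 0.05779 L.
At equivalence the base is fully converted to NH3OH+; total volume = 0.09513 L, so [NH3OH+] = 0.01065/0.09513 = 0.1119 M.
Ka(NH3OH+) = Kw/Kb = 1.0e-14 / 1.1 x 10^-8 = 9.09e-7.
[H^+] = sqrt(Ka x [NH3OH+]) = sqrt(9.09e-7 x 0.1119) = 0.000319 M.
pH = -log(0.000319) = 3.50.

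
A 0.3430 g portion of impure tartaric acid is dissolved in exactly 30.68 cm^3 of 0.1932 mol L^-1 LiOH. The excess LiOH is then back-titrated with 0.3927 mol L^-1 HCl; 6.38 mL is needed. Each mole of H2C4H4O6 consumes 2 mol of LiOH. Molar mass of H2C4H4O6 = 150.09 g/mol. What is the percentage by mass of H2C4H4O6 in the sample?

Total n(LiOH) added = 0.1932 x 0.03068 = 0.005927 mol.
n(HCl) used = 0.3927 x 0.006380 = 0.002505 mol, which equals the excess n(LiOH).
So n(LiOH) consumed by the sample = 0.005927 - 0.002505 = 0.003422 mol.
n(H2C4H4O6) = 0.003422 / 2 = 0.001711 mol.
mass H2C4H4O6 = 0.001711 x 150.09 = 0.2568 g, so %H2C4H4O6 = 0.2568/0.3430 x 100 = 74.9%.

74.9%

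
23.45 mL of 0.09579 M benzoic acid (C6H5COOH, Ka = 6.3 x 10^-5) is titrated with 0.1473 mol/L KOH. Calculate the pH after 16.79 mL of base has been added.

n(acid) = 0.09579 x 0.02345 = 0.002246 mol; n(KOH) added = 0.1473 x 0.01679 = 0.002473 mol.
Base is in excess by 0.002473 - 0.002246 = 0.0002269 mol in a total volume of 0.04024 L.
[OH^-] = 0.0002269/0.04024 = 0.005638 M, so pOH = 2.25 and pH = 14.00 - 2.25 = 11.75.

11.75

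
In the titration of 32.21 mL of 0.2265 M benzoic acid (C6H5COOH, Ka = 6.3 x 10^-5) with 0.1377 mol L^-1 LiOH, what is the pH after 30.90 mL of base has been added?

Initial n(C6H5COOH) = 0.2265 x 0.03221 = 0.007296 mol.
n(LiOH) added = 0.1377 x 0.03090 = 0.004255 mol, converting that many moles of C6H5COOH to C6H5COO-.
Remaining n(C6H5COOH) = 0.003041 mol; n(C6H5COO-) = 0.004255 mol.
By Henderson-Hasselbalch, pH = pKa + log([A^-]/[HA]) = 4.20 + log(0.004255/0.003041) = 4.20 + (+0.15) = 4.35.

4.35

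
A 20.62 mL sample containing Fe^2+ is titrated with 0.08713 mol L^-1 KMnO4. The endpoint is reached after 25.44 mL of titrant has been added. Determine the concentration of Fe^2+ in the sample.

0.537 M

n(KMnO4) = 0.08713 x 0.02544 = 0.002217 mol.
From the balanced equation, 1 mol KMnO4 reacts with 5 mol Fe^2+, so n(Fe^2+) = 0.002217 x 5/1 = 0.01108 mol.
[Fe^2+] = 0.01108 / 0.02062 L = 0.537 M.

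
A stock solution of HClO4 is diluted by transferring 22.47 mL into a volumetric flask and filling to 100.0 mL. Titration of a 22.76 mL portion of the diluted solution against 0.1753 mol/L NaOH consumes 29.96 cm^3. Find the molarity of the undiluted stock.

1.03 M

n(NaOH) = 0.1753 x 0.02996 = 0.005252 mol.
n(HClO4) in the aliquot = 0.005252 mol.
[diluted HClO4] = 0.005252 / 0.02276 = 0.2308 M.
Dilution factor = 100.0/22.47 = 4.450, so [stock] = 0.2308 x 4.450 = 1.03 M.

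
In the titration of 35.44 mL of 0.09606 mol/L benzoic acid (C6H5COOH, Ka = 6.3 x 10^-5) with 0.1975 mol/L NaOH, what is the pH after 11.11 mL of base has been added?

4.46

Initial n(C6H5COOH) = 0.09606 x 0.03544 = 0.003404 mol.
n(NaOH) added = 0.1975 x 0.01111 = 0.002194 mol, converting that many moles of C6H5COOH to C6H5COO-.
Remaining n(C6H5COOH) = 0.001210 mol; n(C6H5COO-) = 0.002194 mol.
By Henderson-Hasselbalch, pH = pKa + log([A^-]/[HA]) = 4.20 + log(0.002194/0.001210) = 4.20 + (+0.26) = 4.46.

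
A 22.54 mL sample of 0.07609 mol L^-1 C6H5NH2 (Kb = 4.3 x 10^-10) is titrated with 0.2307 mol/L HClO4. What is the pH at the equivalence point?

n(C6H5NH2) = 0.07609 x 0.02254 = 0.001715 mol; V(HClO4) at equivalence = 0.001715/0.2307 = 0.007434 L.
At equivalence the base is fully converted to C6H5NH3+; total volume = 0.02997 L, so [C6H5NH3+] = 0.001715/0.02997 = 0.05722 M.
Ka(C6H5NH3+) = Kw/Kb = 1.0e-14 / 4.3 x 10^-10 = 2.33e-5.
[H^+] = sqrt(Ka x [C6H5NH3+]) = sqrt(2.33e-5 x 0.05722) = 0.00115 M.
pH = -log(0.00115) = 2.94.

2.94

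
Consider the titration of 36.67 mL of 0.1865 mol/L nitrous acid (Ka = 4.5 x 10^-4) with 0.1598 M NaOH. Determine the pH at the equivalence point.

8.14

n(HNO2) = 0.1865 x 0.03667 = 0.006839 mol; V(NaOH) at equivalence = 0.006839/0.1598 = 0.04280 L.
At equivalence all the acid is converted to NO2-; total volume = 0.03667 + 0.04280 = 0.07947 L, so [NO2-] = 0.006839/0.07947 = 0.08606 M.
Kb = Kw/Ka = 1.0e-14 / 4.5 x 10^-4 = 2.22e-11.
[OH^-] = sqrt(Kb x [NO2-]) = sqrt(2.22e-11 x 0.08606) = 1.38e-6 M.
pOH = 5.86, so pH = 14.00 - 5.86 = 8.14.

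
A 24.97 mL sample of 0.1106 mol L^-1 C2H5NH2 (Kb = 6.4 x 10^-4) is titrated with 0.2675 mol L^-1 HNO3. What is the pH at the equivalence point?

n(C2H5NH2) = 0.1106 x 0.02497 = 0.002762 mol; V(HNO3) at equivalence = 0.002762/0.2675 = 0.01032 L.
At equivalence the base is fully converted to C2H5NH3+; total volume = 0.03529 L, so [C2H5NH3+] = 0.002762/0.03529 = 0.07825 M.
Ka(C2H5NH3+) = Kw/Kb = 1.0e-14 / 6.4 x 10^-4 = 1.56e-11.
[H^+] = sqrt(Ka x [C2H5NH3+]) = sqrt(1.56e-11 x 0.07825) = 1.11e-6 M.
pH = -log(1.11e-6) = 5.96.

5.96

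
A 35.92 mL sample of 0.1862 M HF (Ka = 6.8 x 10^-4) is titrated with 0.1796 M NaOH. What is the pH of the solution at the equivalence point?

8.06

n(HF) = 0.1862 x 0.03592 = 0.006688 mol; V(NaOH) at equivalence = 0.006688/0.1796 = 0.03724 L.
At equivalence all the acid is converted to F-; total volume = 0.03592 + 0.03724 = 0.07316 L, so [F-] = 0.006688/0.07316 = 0.09142 M.
Kb = Kw/Ka = 1.0e-14 / 6.8 x 10^-4 = 1.47e-11.
[OH^-] = sqrt(Kb x [F-]) = sqrt(1.47e-11 x 0.09142) = 1.16e-6 M.
pOH = 5.94, so pH = 14.00 - 5.94 = 8.06.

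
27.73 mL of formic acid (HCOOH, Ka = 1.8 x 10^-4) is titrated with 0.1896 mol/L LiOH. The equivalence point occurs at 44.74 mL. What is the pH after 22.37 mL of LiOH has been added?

3.74

22.37 mL is exactly half the equivalence volume (44.74/2), i.e. the half-equivalence point.
There, n(HA) = n(A^-), so pH = pKa = -log(1.8 x 10^-4) = 3.74.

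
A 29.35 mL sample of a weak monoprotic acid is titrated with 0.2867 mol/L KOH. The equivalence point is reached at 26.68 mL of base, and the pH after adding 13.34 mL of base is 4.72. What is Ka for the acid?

1.9 x 10^-5

13.34 mL is half of the equivalence volume, so this is the half-equivalence point where [HA] = [A^-].
At half-equivalence pH = pKa, so pKa = 4.72.
Ka = 10^(-4.72) = 1.9 x 10^-5.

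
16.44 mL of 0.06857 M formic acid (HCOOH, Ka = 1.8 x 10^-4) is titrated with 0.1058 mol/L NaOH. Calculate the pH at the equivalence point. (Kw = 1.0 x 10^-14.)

n(HCOOH) = 0.06857 x 0.01644 = 0.001127 mol; V(NaOH) at equivalence = 0.001127/0.1058 = 0.01065 L.
At equivalence all the acid is converted to HCOO-; total volume = 0.01644 + 0.01065 = 0.02709 L, so [HCOO-] = 0.001127/0.02709 = 0.04161 M.
Kb = Kw/Ka = 1.0e-14 / 1.8 x 10^-4 = 5.56e-11.
[OH^-] = sqrt(Kb x [HCOO-]) = sqrt(5.56e-11 x 0.04161) = 1.52e-6 M.
pOH = 5.82, so pH = 14.00 - 5.82 = 8.18.

8.18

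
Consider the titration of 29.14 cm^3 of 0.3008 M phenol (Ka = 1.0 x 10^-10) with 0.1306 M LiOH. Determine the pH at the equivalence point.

n(C6H5OH) = 0.3008 x 0.02914 = 0.008765 mol; V(LiOH) at equivalence = 0.008765/0.1306 = 0.06712 L.
At equivalence all the acid is converted to C6H5O-; total volume = 0.02914 + 0.06712 = 0.09626 L, so [C6H5O-] = 0.008765/0.09626 = 0.09106 M.
Kb = Kw/Ka = 1.0e-14 / 1.0 x 10^-10 = 0.000100.
[OH^-] = sqrt(Kb x [C6H5O-]) = sqrt(0.000100 x 0.09106) = 0.00302 M.
pOH = 2.52, so pH = 14.00 - 2.52 = 11.48.

11.48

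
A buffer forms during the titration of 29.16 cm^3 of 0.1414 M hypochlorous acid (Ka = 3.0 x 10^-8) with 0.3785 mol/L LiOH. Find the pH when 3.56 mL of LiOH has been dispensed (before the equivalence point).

Initial n(HClO) = 0.1414 x 0.02916 = 0.004123 mol.
n(LiOH) added = 0.3785 x 0.003560 = 0.001347 mol, converting that many moles of HClO to ClO-.
Remaining n(HClO) = 0.002776 mol; n(ClO-) = 0.001347 mol.
By Henderson-Hasselbalch, pH = pKa + log([A^-]/[HA]) = 7.52 + log(0.001347/0.002776) = 7.52 + (-0.31) = 7.21.

7.21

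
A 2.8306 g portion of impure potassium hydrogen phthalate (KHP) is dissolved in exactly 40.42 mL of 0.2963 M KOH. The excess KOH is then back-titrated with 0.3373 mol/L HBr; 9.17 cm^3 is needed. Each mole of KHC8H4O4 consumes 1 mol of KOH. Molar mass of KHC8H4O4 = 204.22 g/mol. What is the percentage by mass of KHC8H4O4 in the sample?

Total n(KOH) added = 0.2963 x 0.04042 = 0.01198 mol.
n(HBr) used = 0.3373 x 0.009170 = 0.003093 mol, which equals the excess n(KOH).
So n(KOH) consumed by the sample = 0.01198 - 0.003093 = 0.008883 mol.
n(KHC8H4O4) = 0.008883 / 1 = 0.008883 mol.
mass KHC8H4O4 = 0.008883 x 204.22 = 1.814 g, so %KHC8H4O4 = 1.814/2.8306 x 100 = 64.1%.

64.1%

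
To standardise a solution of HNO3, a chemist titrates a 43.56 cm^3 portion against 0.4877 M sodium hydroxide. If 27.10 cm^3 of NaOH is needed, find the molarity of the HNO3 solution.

0.303 M

n(NaOH) delivered = 0.4877 x 0.02710 = 0.01322 mol.
For a 1:1 reaction, n(HNO3) = 0.01322 mol.
[HNO3] = 0.01322 mol / 0.04356 L = 0.303 M.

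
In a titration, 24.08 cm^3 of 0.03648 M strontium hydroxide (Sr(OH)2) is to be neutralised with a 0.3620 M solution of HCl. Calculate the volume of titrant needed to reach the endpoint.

n(Sr(OH)2) = 0.03648 mol/L x 0.02408 L = 0.0008784 mol.
The neutralisation is 1 Sr(OH)2 : 2 HCl, so n(HCl) = 0.0008784 x 2/1 = 0.001757 mol.
V(HCl) = 0.001757 / 0.3620 = 0.004853 L = 4.85 mL.

4.85 mL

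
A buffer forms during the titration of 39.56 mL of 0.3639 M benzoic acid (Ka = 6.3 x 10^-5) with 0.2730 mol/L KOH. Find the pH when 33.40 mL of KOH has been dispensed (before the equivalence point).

Initial n(C6H5COOH) = 0.3639 x 0.03956 = 0.01440 mol.
n(KOH) added = 0.2730 x 0.03340 = 0.009118 mol, converting that many moles of C6H5COOH to C6H5COO-.
Remaining n(C6H5COOH) = 0.005278 mol; n(C6H5COO-) = 0.009118 mol.
By Henderson-Hasselbalch, pH = pKa + log([A^-]/[HA]) = 4.20 + log(0.009118/0.005278) = 4.20 + (+0.24) = 4.44.

4.44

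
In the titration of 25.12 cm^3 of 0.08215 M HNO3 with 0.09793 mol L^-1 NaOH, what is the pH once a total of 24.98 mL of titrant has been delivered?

n(acid) = 0.08215 x 0.02512 = 0.002064 mol; n(NaOH) added = 0.09793 x 0.02498 = 0.002446 mol.
Base is in excess by 0.002446 - 0.002064 = 0.0003827 mol in a total volume of 0.05010 L.
[OH^-] = 0.0003827/0.05010 = 0.007638 M, so pOH = 2.12 and pH = 14.00 - 2.12 = 11.88.

11.88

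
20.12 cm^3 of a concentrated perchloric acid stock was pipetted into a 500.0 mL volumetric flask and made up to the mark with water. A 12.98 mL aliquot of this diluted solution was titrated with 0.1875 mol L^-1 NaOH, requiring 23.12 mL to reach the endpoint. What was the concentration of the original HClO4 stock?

n(NaOH) = 0.1875 x 0.02312 = 0.004335 mol.
n(HClO4) in the aliquot = 0.004335 mol.
[diluted HClO4] = 0.004335 / 0.01298 = 0.3340 M.
Dilution factor = 500.0/20.12 = 24.85, so [stock] = 0.3340 x 24.85 = 8.30 M.

8.30 M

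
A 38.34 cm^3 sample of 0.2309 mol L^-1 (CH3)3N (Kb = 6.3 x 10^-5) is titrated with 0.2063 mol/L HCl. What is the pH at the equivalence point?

n((CH3)3N) = 0.2309 x 0.03834 = 0.008853 mol; V(HCl) at equivalence = 0.008853/0.2063 = 0.04291 L.
At equivalence the base is fully converted to (CH3)3NH+; total volume = 0.08125 L, so [(CH3)3NH+] = 0.008853/0.08125 = 0.1090 M.
Ka((CH3)3NH+) = Kw/Kb = 1.0e-14 / 6.3 x 10^-5 = 1.59e-10.
[H^+] = sqrt(Ka x [(CH3)3NH+]) = sqrt(1.59e-10 x 0.1090) = 4.16e-6 M.
pH = -log(4.16e-6) = 5.38.

5.38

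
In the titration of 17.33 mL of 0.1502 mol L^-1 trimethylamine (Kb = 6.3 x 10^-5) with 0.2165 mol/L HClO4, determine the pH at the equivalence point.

n((CH3)3N) = 0.1502 x 0.01733 = 0.002603 mol; V(HClO4) at equivalence = 0.002603/0.2165 = 0.01202 L.
At equivalence the base is fully converted to (CH3)3NH+; total volume = 0.02935 L, so [(CH3)3NH+] = 0.002603/0.02935 = 0.08868 M.
Ka((CH3)3NH+) = Kw/Kb = 1.0e-14 / 6.3 x 10^-5 = 1.59e-10.
[H^+] = sqrt(Ka x [(CH3)3NH+]) = sqrt(1.59e-10 x 0.08868) = 3.75e-6 M.
pH = -log(3.75e-6) = 5.43.

5.43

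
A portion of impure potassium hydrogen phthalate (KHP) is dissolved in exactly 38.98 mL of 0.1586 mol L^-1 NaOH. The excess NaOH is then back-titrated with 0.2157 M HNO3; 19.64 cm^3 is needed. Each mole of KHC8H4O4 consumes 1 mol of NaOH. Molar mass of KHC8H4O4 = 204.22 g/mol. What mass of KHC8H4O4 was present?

0.397 g

Total n(NaOH) added = 0.1586 x 0.03898 = 0.006182 mol.
n(HNO3) used = 0.2157 x 0.01964 = 0.004236 mol, which equals the excess n(NaOH).
So n(NaOH) consumed by the sample = 0.006182 - 0.004236 = 0.001946 mol.
n(KHC8H4O4) = 0.001946 / 1 = 0.001946 mol.
mass = 0.001946 mol x 204.22 g/mol = 0.397 g.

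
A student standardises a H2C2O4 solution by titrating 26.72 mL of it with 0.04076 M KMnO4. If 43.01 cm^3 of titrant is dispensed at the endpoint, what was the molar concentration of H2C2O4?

0.164 M

n(KMnO4) = 0.04076 x 0.04301 = 0.001753 mol.
From the balanced equation, 2 mol KMnO4 reacts with 5 mol H2C2O4, so n(H2C2O4) = 0.001753 x 5/2 = 0.004383 mol.
[H2C2O4] = 0.004383 / 0.02672 L = 0.164 M.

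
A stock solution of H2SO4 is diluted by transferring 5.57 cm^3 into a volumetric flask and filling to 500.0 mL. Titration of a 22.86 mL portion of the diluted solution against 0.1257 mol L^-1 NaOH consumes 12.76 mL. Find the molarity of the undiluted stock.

n(NaOH) = 0.1257 x 0.01276 = 0.001604 mol.
n(H2SO4) in the aliquot = 0.001604 x 1/2 = 0.0008020 mol.
[diluted H2SO4] = 0.0008020 / 0.02286 = 0.03508 M.
Dilution factor = 500.0/5.570 = 89.77, so [stock] = 0.03508 x 89.77 = 3.15 M.

3.15 M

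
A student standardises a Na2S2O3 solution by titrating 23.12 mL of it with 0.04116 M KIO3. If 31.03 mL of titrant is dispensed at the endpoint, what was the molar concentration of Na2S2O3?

0.331 M

n(KIO3) = 0.04116 x 0.03103 = 0.001277 mol.
From the balanced equation, 1 mol KIO3 reacts with 6 mol Na2S2O3, so n(Na2S2O3) = 0.001277 x 6/1 = 0.007663 mol.
[Na2S2O3] = 0.007663 / 0.02312 L = 0.331 M.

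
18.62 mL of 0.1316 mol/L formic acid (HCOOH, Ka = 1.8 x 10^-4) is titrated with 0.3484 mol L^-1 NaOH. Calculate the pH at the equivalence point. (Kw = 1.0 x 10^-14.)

8.36

n(HCOOH) = 0.1316 x 0.01862 = 0.002450 mol; V(NaOH) at equivalence = 0.002450/0.3484 = 0.007033 L.
At equivalence all the acid is converted to HCOO-; total volume = 0.01862 + 0.007033 = 0.02565 L, so [HCOO-] = 0.002450/0.02565 = 0.09552 M.
Kb = Kw/Ka = 1.0e-14 / 1.8 x 10^-4 = 5.56e-11.
[OH^-] = sqrt(Kb x [HCOO-]) = sqrt(5.56e-11 x 0.09552) = 2.30e-6 M.
pOH = 5.64, so pH = 14.00 - 5.64 = 8.36.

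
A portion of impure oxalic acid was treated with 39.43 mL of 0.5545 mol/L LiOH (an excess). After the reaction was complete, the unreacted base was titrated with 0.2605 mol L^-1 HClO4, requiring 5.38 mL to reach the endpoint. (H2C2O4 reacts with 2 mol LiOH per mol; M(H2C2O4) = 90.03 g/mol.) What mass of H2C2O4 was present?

Total n(LiOH) added = 0.5545 x 0.03943 = 0.02186 mol.
n(HClO4) used = 0.2605 x 0.005380 = 0.001401 mol, which equals the excess n(LiOH).
So n(LiOH) consumed by the sample = 0.02186 - 0.001401 = 0.02046 mol.
n(H2C2O4) = 0.02046 / 2 = 0.01023 mol.
mass = 0.01023 mol x 90.03 g/mol = 0.921 g.

0.921 g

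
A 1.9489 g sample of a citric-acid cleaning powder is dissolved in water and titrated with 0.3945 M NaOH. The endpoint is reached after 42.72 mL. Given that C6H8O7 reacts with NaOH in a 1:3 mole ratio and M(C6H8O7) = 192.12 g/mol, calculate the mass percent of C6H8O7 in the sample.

55.4%

n(NaOH) = 0.3945 x 0.04272 = 0.01685 mol.
n(C6H8O7) = 0.01685 / 3 = 0.005618 mol.
mass of C6H8O7 = 0.005618 x 192.12 = 1.079 g.
% purity = 1.079 / 1.9489 x 100 = 55.4%.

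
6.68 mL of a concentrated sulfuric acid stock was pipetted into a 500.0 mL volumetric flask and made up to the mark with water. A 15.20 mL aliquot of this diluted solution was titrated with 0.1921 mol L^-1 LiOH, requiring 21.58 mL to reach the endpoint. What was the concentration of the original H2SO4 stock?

10.2 M

n(LiOH) = 0.1921 x 0.02158 = 0.004146 mol.
n(H2SO4) in the aliquot = 0.004146 x 1/2 = 0.002073 mol.
[diluted H2SO4] = 0.002073 / 0.01520 = 0.1364 M.
Dilution factor = 500.0/6.680 = 74.85, so [stock] = 0.1364 x 74.85 = 10.2 M.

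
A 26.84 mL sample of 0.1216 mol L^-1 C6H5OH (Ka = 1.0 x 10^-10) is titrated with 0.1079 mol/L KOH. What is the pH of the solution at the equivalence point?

n(C6H5OH) = 0.1216 x 0.02684 = 0.003264 mol; V(KOH) at equivalence = 0.003264/0.1079 = 0.03025 L.
At equivalence all the acid is converted to C6H5O-; total volume = 0.02684 + 0.03025 = 0.05709 L, so [C6H5O-] = 0.003264/0.05709 = 0.05717 M.
Kb = Kw/Ka = 1.0e-14 / 1.0 x 10^-10 = 0.000100.
[OH^-] = sqrt(Kb x [C6H5O-]) = sqrt(0.000100 x 0.05717) = 0.00239 M.
pOH = 2.62, so pH = 14.00 - 2.62 = 11.38.

11.38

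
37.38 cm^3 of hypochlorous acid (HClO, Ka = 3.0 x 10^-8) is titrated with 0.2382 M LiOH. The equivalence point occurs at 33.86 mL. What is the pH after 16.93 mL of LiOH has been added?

16.93 mL is exactly half the equivalence volume (33.86/2), i.e. the half-equivalence point.
There, n(HA) = n(A^-), so pH = pKa = -log(3.0 x 10^-8) = 7.52.

7.52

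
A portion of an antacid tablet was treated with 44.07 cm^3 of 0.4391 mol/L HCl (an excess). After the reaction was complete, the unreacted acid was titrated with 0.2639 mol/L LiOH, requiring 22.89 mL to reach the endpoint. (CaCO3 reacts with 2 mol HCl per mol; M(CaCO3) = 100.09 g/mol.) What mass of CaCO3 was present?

0.666 g

Total n(HCl) added = 0.4391 x 0.04407 = 0.01935 mol.
n(LiOH) used = 0.2639 x 0.02289 = 0.006041 mol, which equals the excess n(HCl).
So n(HCl) consumed by the sample = 0.01935 - 0.006041 = 0.01331 mol.
n(CaCO3) = 0.01331 / 2 = 0.006655 mol.
mass = 0.006655 mol x 100.09 g/mol = 0.666 g.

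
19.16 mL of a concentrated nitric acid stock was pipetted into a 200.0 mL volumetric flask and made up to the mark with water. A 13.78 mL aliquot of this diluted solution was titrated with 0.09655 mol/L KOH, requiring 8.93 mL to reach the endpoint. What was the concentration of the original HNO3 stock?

0.653 M

n(KOH) = 0.09655 x 0.008930 = 0.0008622 mol.
n(HNO3) in the aliquot = 0.0008622 mol.
[diluted HNO3] = 0.0008622 / 0.01378 = 0.06257 M.
Dilution factor = 200.0/19.16 = 10.44, so [stock] = 0.06257 x 10.44 = 0.653 M.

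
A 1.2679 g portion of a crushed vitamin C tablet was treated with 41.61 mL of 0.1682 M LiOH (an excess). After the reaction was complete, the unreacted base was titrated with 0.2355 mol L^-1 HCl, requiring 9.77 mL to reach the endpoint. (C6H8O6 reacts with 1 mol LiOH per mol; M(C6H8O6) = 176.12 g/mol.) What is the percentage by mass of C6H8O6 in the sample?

Total n(LiOH) added = 0.1682 x 0.04161 = 0.006999 mol.
n(HCl) used = 0.2355 x 0.009770 = 0.002301 mol, which equals the excess n(LiOH).
So n(LiOH) consumed by the sample = 0.006999 - 0.002301 = 0.004698 mol.
n(C6H8O6) = 0.004698 / 1 = 0.004698 mol.
mass C6H8O6 = 0.004698 x 176.12 = 0.8274 g, so %C6H8O6 = 0.8274/1.2679 x 100 = 65.3%.

65.3%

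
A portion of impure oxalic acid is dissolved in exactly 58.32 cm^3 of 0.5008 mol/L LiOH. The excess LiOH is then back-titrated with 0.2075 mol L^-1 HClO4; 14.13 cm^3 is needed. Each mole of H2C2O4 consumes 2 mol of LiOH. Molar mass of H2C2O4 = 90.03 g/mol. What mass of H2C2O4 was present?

Total n(LiOH) added = 0.5008 x 0.05832 = 0.02921 mol.
n(HClO4) used = 0.2075 x 0.01413 = 0.002932 mol, which equals the excess n(LiOH).
So n(LiOH) consumed by the sample = 0.02921 - 0.002932 = 0.02627 mol.
n(H2C2O4) = 0.02627 / 2 = 0.01314 mol.
mass = 0.01314 mol x 90.03 g/mol = 1.18 g.

1.18 g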